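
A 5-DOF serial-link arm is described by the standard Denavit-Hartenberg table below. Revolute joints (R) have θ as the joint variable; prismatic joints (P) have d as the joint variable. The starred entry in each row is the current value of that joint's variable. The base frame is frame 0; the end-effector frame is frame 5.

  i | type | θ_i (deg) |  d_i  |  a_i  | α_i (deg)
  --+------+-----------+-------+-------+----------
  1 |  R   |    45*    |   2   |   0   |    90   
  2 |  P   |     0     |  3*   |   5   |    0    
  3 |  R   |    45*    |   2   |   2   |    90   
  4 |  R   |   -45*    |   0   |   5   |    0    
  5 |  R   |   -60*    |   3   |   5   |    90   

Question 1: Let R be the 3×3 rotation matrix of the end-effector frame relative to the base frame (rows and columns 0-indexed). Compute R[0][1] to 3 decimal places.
0.500

End-effector y-axis (col 1 of R) = (0.5000,0.5000,-0.7071)
R[0][1] = 0.5000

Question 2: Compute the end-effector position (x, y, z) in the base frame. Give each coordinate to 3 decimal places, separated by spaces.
4.777 9.536 2.878

after link 1: o_1 = (0.0000, 0.0000, 2.0000)
after link 2: o_2 = (5.6569, 1.4142, 2.0000)
after link 3: o_3 = (8.0711, 1.0000, 3.4142)
after link 4: o_4 = (7.3388, 5.2678, 5.9142)
after link 5: o_5 = (4.7767, 9.5358, 2.8778)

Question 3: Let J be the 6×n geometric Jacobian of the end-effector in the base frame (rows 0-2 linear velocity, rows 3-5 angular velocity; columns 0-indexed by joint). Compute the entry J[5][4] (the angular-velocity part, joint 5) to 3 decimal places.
-0.707

axis z_4 = (0.5000,0.5000,-0.7071); lever o_n−o_4 = (-2.5621,4.2680,-3.0364)
cross product → J_v[:, 4] = (1.4998,3.3299,3.4151)
J_ω[:, 4] = z_4
entry J[5][4] = -0.7071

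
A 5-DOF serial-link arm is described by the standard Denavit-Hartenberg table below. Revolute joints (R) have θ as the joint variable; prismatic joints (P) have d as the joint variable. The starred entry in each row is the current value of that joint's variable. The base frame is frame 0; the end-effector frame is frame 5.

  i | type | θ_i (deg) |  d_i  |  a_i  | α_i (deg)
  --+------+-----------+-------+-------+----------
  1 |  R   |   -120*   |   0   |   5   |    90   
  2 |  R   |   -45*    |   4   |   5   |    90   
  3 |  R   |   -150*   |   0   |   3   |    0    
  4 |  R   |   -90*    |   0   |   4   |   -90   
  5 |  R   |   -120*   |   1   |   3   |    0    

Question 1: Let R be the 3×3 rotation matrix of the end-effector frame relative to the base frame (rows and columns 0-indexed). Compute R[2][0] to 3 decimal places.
-0.789

End-effector x-axis (col 0 of R) = (0.5928,0.1607,-0.7891)
R[2][0] = -0.7891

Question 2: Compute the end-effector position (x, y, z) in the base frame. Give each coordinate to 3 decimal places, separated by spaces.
after link 1: o_1 = (-2.5000, -4.3301, 0.0000)
after link 2: o_2 = (-7.7319, -5.3920, -3.5355)
after link 3: o_3 = (-5.5143, -4.5510, -1.6984)
after link 4: o_4 = (-7.8072, -1.5942, -0.2842)
after link 5: o_5 = (-5.2896, -0.8317, -2.0393)

-5.290 -0.832 -2.039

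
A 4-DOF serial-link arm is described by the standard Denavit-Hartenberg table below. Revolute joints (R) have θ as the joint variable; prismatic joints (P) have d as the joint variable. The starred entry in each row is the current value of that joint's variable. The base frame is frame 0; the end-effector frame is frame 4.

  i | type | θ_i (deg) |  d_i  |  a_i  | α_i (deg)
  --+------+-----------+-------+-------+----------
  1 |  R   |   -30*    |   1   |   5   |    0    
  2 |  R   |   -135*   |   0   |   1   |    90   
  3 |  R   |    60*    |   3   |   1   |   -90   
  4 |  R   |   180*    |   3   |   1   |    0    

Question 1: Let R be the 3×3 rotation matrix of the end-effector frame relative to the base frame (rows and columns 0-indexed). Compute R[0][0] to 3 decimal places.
0.483

End-effector x-axis (col 0 of R) = (0.4830,0.1294,-0.8660)
R[0][0] = 0.4830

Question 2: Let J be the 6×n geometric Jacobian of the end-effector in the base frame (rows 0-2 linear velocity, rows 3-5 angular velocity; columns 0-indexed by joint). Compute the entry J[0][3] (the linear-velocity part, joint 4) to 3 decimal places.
axis z_3 = (0.8365,0.2241,0.5000); lever o_n−o_3 = (2.9925,0.8018,0.6340)
cross product → J_v[:, 3] = (-0.2588,0.9659,-0.0000)
J_ω[:, 3] = z_3
entry J[0][3] = -0.2588

-0.259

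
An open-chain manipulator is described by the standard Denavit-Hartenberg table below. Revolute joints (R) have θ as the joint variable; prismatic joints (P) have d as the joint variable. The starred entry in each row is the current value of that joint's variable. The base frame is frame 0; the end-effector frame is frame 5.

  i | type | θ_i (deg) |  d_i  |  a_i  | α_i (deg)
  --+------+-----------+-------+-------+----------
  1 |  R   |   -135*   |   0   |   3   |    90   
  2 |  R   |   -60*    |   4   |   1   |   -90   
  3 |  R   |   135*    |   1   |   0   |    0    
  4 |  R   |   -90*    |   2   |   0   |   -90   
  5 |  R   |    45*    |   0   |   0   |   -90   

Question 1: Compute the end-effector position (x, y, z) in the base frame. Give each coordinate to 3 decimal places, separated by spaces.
after link 1: o_1 = (-2.1213, -2.1213, 0.0000)
after link 2: o_2 = (-5.3033, 0.3536, -0.8660)
after link 3: o_3 = (-5.9157, -0.2588, -0.3660)
after link 4: o_4 = (-7.1404, -1.4836, 0.6340)
after link 5: o_5 = (-7.1404, -1.4836, 0.6340)

-7.140 -1.484 0.634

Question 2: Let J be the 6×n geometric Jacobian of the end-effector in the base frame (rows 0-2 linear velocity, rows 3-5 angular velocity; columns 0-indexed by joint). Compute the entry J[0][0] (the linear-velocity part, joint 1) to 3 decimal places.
1.484

axis z_0 = ẑ; lever o_n−o_0 = (-7.1404,-1.4836,0.6340)
cross product → J_v[:, 0] = (1.4836,-7.1404,0.0000)
J_ω[:, 0] = z_0
entry J[0][0] = 1.4836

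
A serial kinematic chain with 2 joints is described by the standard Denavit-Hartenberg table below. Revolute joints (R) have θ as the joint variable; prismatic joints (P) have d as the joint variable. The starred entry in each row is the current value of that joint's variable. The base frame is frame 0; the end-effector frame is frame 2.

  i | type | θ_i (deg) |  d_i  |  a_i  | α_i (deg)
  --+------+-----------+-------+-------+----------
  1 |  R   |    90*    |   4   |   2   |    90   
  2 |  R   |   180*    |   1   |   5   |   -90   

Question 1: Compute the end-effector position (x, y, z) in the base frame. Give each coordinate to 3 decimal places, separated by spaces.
1.000 -3.000 4.000

after link 1: o_1 = (0.0000, 2.0000, 4.0000)
after link 2: o_2 = (1.0000, -3.0000, 4.0000)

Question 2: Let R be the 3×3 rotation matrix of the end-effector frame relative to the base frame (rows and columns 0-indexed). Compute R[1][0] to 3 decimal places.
End-effector x-axis (col 0 of R) = (-0.0000,-1.0000,0.0000)
R[1][0] = -1.0000

-1.000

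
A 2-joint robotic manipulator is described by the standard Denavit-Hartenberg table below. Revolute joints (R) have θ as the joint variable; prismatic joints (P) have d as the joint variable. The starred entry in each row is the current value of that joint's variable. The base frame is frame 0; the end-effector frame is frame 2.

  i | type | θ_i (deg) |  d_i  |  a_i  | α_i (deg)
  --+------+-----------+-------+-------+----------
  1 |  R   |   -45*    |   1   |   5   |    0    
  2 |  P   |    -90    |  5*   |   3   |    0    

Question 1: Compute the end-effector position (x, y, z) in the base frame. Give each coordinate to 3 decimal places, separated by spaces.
1.414 -5.657 6.000

after link 1: o_1 = (3.5355, -3.5355, 1.0000)
after link 2: o_2 = (1.4142, -5.6569, 6.0000)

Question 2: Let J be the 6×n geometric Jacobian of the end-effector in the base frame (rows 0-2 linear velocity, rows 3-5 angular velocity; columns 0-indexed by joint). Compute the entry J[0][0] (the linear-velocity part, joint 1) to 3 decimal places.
5.657

axis z_0 = ẑ; lever o_n−o_0 = (1.4142,-5.6569,6.0000)
cross product → J_v[:, 0] = (5.6569,1.4142,-0.0000)
J_ω[:, 0] = z_0
entry J[0][0] = 5.6569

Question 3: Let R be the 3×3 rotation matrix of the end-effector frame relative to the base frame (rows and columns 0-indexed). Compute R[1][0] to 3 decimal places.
-0.707

End-effector x-axis (col 0 of R) = (-0.7071,-0.7071,0.0000)
R[1][0] = -0.7071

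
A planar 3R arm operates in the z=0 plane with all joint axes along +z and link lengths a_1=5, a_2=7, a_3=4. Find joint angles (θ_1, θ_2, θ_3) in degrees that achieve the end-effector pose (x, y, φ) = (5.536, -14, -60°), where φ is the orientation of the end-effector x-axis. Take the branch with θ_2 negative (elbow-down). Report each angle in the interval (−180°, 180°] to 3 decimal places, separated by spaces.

-45.006 -44.987 29.993

wrist centre = target − a_3·(cos φ, sin φ) = (3.5360, -10.5359)
cos θ_2 = (123.5085−5²−7²)/(2·5·7) = 0.7073; θ_2 = -44.9873° (elbow-down)
β = atan2(-10.5359,3.5360) = -71.4475°; ψ = atan2(-4.9486,9.9508) = -26.4416°
θ_1 = β − ψ = -45.0059°
θ_3 = φ − θ_1 − θ_2 = 29.9932° (wrapped to (-180°,180°])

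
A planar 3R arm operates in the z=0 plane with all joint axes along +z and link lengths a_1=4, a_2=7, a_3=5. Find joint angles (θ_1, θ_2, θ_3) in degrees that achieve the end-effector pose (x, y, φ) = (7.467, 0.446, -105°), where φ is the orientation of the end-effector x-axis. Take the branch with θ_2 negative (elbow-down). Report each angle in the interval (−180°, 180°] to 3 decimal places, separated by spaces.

wrist centre = target − a_3·(cos φ, sin φ) = (8.7611, 5.2756)
cos θ_2 = (104.5891−4²−7²)/(2·4·7) = 0.7069; θ_2 = -45.0129° (elbow-down)
β = atan2(5.2756,8.7611) = 31.0549°; ψ = atan2(-4.9509,8.9486) = -28.9537°
θ_1 = β − ψ = 60.0086°
θ_3 = φ − θ_1 − θ_2 = -119.9957° (wrapped to (-180°,180°])

60.009 -45.013 -119.996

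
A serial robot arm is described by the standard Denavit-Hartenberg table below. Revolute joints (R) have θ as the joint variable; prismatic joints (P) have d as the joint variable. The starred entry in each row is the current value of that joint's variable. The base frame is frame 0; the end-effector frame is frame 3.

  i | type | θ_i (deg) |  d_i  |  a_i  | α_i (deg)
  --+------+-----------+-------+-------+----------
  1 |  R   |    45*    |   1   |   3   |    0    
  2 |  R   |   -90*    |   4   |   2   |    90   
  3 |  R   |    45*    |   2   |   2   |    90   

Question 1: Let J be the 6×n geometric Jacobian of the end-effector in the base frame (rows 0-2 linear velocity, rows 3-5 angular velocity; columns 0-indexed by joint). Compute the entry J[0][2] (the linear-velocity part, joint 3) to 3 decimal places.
axis z_2 = (-0.7071,-0.7071,0.0000); lever o_n−o_2 = (-0.4142,-2.4142,1.4142)
cross product → J_v[:, 2] = (-1.0000,1.0000,1.4142)
J_ω[:, 2] = z_2
entry J[0][2] = -1.0000

-1.000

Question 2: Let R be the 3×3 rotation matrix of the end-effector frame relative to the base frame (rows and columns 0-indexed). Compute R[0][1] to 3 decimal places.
-0.707

End-effector y-axis (col 1 of R) = (-0.7071,-0.7071,0.0000)
R[0][1] = -0.7071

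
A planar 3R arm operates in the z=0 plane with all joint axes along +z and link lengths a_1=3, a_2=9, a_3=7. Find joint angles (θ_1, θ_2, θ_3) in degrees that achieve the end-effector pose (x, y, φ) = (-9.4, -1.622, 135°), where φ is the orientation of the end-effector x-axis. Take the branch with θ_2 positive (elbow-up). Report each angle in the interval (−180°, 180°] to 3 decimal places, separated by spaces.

134.992 120.009 -120.001

wrist centre = target − a_3·(cos φ, sin φ) = (-4.4503, -6.5717)
cos θ_2 = (62.9926−3²−9²)/(2·3·9) = -0.5001; θ_2 = 120.0091° (elbow-up)
β = atan2(-6.5717,-4.4503) = -124.1051°; ψ = atan2(7.7935,-1.5012) = 100.9031°
θ_1 = β − ψ = -225.0081°
θ_3 = φ − θ_1 − θ_2 = -120.0009° (wrapped to (-180°,180°])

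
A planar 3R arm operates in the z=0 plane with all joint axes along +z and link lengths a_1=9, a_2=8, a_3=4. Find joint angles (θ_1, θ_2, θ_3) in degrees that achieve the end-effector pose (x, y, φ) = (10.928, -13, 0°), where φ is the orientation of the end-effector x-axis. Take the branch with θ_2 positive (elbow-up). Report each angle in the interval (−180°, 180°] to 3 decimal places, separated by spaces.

wrist centre = target − a_3·(cos φ, sin φ) = (6.9280, -13.0000)
cos θ_2 = (216.9972−9²−8²)/(2·9·8) = 0.5000; θ_2 = 60.0013° (elbow-up)
β = atan2(-13.0000,6.9280) = -61.9458°; ψ = atan2(6.9283,12.9998) = 28.0555°
θ_1 = β − ψ = -90.0013°
θ_3 = φ − θ_1 − θ_2 = 30.0000° (wrapped to (-180°,180°])

-90.001 60.001 30.000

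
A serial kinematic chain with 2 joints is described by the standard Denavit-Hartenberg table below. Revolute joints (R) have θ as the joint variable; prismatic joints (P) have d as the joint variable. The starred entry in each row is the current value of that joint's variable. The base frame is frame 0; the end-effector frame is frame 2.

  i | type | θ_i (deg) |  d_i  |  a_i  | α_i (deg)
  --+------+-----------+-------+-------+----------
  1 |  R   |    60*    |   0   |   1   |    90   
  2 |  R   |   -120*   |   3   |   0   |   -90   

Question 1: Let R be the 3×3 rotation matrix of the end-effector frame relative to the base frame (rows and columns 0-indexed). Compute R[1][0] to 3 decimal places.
End-effector x-axis (col 0 of R) = (-0.2500,-0.4330,-0.8660)
R[1][0] = -0.4330

-0.433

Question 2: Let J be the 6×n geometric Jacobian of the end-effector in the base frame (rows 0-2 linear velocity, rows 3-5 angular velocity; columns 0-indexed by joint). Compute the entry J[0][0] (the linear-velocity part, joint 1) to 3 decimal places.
0.634

axis z_0 = ẑ; lever o_n−o_0 = (3.0981,-0.6340,0.0000)
cross product → J_v[:, 0] = (0.6340,3.0981,-0.0000)
J_ω[:, 0] = z_0
entry J[0][0] = 0.6340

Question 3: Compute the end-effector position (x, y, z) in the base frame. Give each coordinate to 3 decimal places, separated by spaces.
after link 1: o_1 = (0.5000, 0.8660, 0.0000)
after link 2: o_2 = (3.0981, -0.6340, 0.0000)

3.098 -0.634 0.000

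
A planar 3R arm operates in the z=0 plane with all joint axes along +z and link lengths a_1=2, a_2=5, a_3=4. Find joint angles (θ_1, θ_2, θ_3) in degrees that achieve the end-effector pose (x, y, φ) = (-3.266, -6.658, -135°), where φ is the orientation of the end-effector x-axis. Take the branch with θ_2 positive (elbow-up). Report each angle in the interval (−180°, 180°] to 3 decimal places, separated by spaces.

wrist centre = target − a_3·(cos φ, sin φ) = (-0.4376, -3.8296)
cos θ_2 = (14.8571−2²−5²)/(2·2·5) = -0.7071; θ_2 = 135.0031° (elbow-up)
β = atan2(-3.8296,-0.4376) = -96.5184°; ψ = atan2(3.5353,-1.5357) = 113.4798°
θ_1 = β − ψ = -209.9982°
θ_3 = φ − θ_1 − θ_2 = -60.0049° (wrapped to (-180°,180°])

150.002 135.003 -60.005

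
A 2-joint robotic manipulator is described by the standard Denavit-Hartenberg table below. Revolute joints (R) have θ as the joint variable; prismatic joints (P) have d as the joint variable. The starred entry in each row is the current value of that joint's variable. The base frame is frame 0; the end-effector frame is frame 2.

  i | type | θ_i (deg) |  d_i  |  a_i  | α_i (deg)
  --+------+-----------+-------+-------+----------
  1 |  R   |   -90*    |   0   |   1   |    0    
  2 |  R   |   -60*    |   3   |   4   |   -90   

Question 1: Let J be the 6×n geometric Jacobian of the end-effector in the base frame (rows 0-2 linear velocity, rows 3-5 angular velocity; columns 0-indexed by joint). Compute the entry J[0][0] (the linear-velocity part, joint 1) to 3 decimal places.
axis z_0 = ẑ; lever o_n−o_0 = (-3.4641,-3.0000,3.0000)
cross product → J_v[:, 0] = (3.0000,-3.4641,0.0000)
J_ω[:, 0] = z_0
entry J[0][0] = 3.0000

3.000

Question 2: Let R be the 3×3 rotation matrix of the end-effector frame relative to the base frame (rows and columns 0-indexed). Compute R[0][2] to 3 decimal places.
0.500

End-effector z-axis (col 2 of R) = (0.5000,-0.8660,0.0000)
R[0][2] = 0.5000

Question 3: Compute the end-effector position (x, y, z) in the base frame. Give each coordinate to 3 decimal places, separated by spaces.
-3.464 -3.000 3.000

after link 1: o_1 = (0.0000, -1.0000, 0.0000)
after link 2: o_2 = (-3.4641, -3.0000, 3.0000)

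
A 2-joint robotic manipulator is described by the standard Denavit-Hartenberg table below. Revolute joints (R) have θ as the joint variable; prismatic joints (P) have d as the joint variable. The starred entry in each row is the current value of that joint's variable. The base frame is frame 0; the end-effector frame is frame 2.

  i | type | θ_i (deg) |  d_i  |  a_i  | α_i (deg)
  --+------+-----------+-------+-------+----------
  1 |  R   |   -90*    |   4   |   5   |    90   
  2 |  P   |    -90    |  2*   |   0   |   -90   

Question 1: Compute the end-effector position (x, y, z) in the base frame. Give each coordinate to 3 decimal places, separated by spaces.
-2.000 -5.000 4.000

after link 1: o_1 = (0.0000, -5.0000, 4.0000)
after link 2: o_2 = (-2.0000, -5.0000, 4.0000)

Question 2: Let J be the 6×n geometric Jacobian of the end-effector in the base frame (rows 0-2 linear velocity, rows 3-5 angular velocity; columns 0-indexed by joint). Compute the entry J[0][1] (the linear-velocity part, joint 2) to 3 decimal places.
prismatic axis z_1 = (-1.0000,-0.0000,0.0000)
J_v[:, 1] = z_1; J_ω[:, 1] = (0,0,0)
entry J[0][1] = -1.0000

-1.000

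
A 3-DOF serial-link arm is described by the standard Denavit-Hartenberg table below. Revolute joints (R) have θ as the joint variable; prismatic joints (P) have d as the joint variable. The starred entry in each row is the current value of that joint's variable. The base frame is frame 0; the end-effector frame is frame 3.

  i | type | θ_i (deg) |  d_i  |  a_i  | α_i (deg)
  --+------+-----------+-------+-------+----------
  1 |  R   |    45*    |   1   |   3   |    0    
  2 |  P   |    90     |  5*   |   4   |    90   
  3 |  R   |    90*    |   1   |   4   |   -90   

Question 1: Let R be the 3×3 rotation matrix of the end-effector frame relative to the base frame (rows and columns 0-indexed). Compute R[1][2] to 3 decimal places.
End-effector z-axis (col 2 of R) = (0.7071,-0.7071,0.0000)
R[1][2] = -0.7071

-0.707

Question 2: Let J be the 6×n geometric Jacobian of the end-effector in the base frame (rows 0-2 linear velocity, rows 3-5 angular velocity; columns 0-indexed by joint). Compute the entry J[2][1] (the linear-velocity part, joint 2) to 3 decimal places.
1.000

prismatic axis z_1 = (0.0000,0.0000,1.0000)
J_v[:, 1] = z_1; J_ω[:, 1] = (0,0,0)
entry J[2][1] = 1.0000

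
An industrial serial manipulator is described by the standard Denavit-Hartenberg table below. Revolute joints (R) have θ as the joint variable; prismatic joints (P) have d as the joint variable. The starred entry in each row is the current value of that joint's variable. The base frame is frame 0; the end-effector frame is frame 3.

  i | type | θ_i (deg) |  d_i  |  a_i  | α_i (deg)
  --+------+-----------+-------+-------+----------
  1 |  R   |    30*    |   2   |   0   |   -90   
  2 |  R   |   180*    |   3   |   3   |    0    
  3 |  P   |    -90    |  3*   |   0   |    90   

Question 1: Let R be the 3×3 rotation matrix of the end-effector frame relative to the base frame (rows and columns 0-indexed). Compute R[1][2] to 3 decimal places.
End-effector z-axis (col 2 of R) = (0.8660,0.5000,0.0000)
R[1][2] = 0.5000

0.500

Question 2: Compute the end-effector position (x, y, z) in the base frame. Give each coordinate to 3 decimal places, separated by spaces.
-5.598 3.696 2.000

after link 1: o_1 = (0.0000, 0.0000, 2.0000)
after link 2: o_2 = (-4.0981, 1.0981, 2.0000)
after link 3: o_3 = (-5.5981, 3.6962, 2.0000)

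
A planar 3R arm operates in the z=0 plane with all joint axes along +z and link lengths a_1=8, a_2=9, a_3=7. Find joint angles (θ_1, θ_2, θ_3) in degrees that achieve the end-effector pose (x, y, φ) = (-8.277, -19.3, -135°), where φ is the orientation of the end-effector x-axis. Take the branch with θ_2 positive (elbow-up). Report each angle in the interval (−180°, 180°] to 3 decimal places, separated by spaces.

-134.999 60.000 -60.001

wrist centre = target − a_3·(cos φ, sin φ) = (-3.3273, -14.3503)
cos θ_2 = (217.0004−8²−9²)/(2·8·9) = 0.5000; θ_2 = 59.9998° (elbow-up)
β = atan2(-14.3503,-3.3273) = -103.0540°; ψ = atan2(7.7942,12.5000) = 31.9450°
θ_1 = β − ψ = -134.9990°
θ_3 = φ − θ_1 − θ_2 = -60.0009° (wrapped to (-180°,180°])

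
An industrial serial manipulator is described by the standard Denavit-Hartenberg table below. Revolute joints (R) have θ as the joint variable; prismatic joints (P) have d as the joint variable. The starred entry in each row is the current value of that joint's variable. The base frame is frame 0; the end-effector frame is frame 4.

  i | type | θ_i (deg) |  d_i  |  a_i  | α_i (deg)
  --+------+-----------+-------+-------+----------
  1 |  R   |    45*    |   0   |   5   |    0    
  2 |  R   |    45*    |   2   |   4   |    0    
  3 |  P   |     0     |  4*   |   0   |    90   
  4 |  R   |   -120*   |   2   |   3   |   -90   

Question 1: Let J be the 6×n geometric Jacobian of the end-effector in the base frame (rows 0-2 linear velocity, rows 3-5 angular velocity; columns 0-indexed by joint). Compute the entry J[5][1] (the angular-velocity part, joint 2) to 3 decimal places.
axis z_1 = (0.0000,0.0000,1.0000); lever o_n−o_1 = (2.0000,2.5000,3.4019)
cross product → J_v[:, 1] = (-2.5000,2.0000,0.0000)
J_ω[:, 1] = z_1
entry J[5][1] = 1.0000

1.000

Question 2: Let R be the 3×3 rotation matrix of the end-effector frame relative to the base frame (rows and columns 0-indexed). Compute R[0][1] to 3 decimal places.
End-effector y-axis (col 1 of R) = (-1.0000,0.0000,-0.0000)
R[0][1] = -1.0000

-1.000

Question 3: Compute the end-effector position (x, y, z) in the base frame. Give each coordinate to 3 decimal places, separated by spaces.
5.536 6.036 3.402

after link 1: o_1 = (3.5355, 3.5355, 0.0000)
after link 2: o_2 = (3.5355, 7.5355, 2.0000)
after link 3: o_3 = (3.5355, 7.5355, 6.0000)
after link 4: o_4 = (5.5355, 6.0355, 3.4019)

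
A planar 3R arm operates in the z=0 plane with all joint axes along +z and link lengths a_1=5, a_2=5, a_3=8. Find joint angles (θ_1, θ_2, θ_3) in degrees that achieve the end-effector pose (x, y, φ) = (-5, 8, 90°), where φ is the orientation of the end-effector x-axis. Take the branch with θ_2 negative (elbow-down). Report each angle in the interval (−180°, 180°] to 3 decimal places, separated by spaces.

-120.000 -120.000 -30.000

wrist centre = target − a_3·(cos φ, sin φ) = (-5.0000, 0.0000)
cos θ_2 = (25.0000−5²−5²)/(2·5·5) = -0.5000; θ_2 = -120.0000° (elbow-down)
β = atan2(0.0000,-5.0000) = 180.0000°; ψ = atan2(-4.3301,2.5000) = -60.0000°
θ_1 = β − ψ = 240.0000°
θ_3 = φ − θ_1 − θ_2 = -30.0000° (wrapped to (-180°,180°])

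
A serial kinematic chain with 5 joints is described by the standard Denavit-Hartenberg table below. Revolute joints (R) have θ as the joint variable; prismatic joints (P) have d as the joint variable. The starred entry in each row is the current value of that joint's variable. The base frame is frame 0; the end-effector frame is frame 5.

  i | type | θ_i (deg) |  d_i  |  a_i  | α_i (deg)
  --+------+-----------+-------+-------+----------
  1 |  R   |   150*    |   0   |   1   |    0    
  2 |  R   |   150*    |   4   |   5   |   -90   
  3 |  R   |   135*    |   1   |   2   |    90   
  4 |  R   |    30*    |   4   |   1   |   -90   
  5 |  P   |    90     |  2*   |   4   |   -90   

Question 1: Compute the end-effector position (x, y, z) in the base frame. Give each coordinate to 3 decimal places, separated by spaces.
3.773 -1.071 2.681

after link 1: o_1 = (-0.8660, 0.5000, 0.0000)
after link 2: o_2 = (1.6340, -3.8301, 4.0000)
after link 3: o_3 = (1.7929, -2.1054, 2.5858)
after link 4: o_4 = (3.3339, -3.7745, -0.8550)
after link 5: o_5 = (3.7733, -1.0714, 2.6805)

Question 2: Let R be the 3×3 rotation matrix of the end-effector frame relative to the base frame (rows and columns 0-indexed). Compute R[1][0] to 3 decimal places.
End-effector x-axis (col 0 of R) = (-0.3536,0.6124,0.7071)
R[1][0] = 0.6124

0.612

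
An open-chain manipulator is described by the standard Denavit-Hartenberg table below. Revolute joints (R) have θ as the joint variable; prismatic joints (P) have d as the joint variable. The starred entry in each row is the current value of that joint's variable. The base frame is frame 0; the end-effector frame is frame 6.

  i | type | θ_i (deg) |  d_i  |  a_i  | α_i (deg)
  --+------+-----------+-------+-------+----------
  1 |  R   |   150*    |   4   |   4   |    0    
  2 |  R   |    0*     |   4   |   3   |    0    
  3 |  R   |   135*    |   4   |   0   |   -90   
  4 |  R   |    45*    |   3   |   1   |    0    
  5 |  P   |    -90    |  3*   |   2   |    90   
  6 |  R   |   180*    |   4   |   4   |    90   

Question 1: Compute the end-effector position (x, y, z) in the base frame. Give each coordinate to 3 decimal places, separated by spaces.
after link 1: o_1 = (-3.4641, 2.0000, 4.0000)
after link 2: o_2 = (-6.0622, 3.5000, 8.0000)
after link 3: o_3 = (-6.0622, 3.5000, 12.0000)
after link 4: o_4 = (-2.9814, 3.5934, 11.2929)
after link 5: o_5 = (0.2824, 3.0039, 12.7071)
after link 6: o_6 = (-1.1817, 8.4680, 12.7071)

-1.182 8.468 12.707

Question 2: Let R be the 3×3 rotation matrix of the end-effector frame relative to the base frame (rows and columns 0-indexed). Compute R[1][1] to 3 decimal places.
End-effector y-axis (col 1 of R) = (-0.1830,0.6830,0.7071)
R[1][1] = 0.6830

0.683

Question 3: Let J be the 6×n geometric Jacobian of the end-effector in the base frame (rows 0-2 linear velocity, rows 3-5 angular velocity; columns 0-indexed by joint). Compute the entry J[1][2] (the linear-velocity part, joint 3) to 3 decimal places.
4.880

axis z_2 = (0.0000,0.0000,1.0000); lever o_n−o_2 = (4.8805,4.9680,4.7071)
cross product → J_v[:, 2] = (-4.9680,4.8805,0.0000)
J_ω[:, 2] = z_2
entry J[1][2] = 4.8805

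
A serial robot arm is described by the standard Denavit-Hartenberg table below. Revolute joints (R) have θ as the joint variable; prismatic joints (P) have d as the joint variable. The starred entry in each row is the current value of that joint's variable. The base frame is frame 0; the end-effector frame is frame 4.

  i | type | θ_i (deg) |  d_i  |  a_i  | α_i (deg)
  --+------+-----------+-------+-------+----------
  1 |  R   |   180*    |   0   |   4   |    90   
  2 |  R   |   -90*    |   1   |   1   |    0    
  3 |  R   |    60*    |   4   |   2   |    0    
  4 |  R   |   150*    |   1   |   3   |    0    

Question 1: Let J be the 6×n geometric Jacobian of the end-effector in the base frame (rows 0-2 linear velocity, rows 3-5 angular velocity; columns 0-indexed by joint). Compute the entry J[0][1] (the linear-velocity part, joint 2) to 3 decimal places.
axis z_1 = (0.0000,1.0000,0.0000); lever o_n−o_1 = (-0.2321,6.0000,0.5981)
cross product → J_v[:, 1] = (0.5981,-0.0000,0.2321)
J_ω[:, 1] = z_1
entry J[0][1] = 0.5981

0.598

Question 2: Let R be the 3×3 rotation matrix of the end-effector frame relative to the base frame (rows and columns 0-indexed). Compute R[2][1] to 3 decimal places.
-0.500

End-effector y-axis (col 1 of R) = (0.8660,-0.0000,-0.5000)
R[2][1] = -0.5000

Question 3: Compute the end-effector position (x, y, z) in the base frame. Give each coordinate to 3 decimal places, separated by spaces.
after link 1: o_1 = (-4.0000, 0.0000, 0.0000)
after link 2: o_2 = (-4.0000, 1.0000, -1.0000)
after link 3: o_3 = (-5.7321, 5.0000, -2.0000)
after link 4: o_4 = (-4.2321, 6.0000, 0.5981)

-4.232 6.000 0.598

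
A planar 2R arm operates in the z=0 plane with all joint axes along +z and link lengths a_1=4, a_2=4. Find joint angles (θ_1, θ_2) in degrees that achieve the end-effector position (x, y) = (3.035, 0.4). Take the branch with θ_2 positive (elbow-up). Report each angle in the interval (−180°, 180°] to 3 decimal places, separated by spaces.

-59.994 135.003

cos θ_2 = (9.3712−4²−4²)/(2·4·4) = -0.7071; θ_2 = 135.0034° (elbow-up)
β = atan2(0.4000,3.0350) = 7.5081°; ψ = atan2(2.8283,1.1714) = 67.5017°
θ_1 = β − ψ = -59.9937°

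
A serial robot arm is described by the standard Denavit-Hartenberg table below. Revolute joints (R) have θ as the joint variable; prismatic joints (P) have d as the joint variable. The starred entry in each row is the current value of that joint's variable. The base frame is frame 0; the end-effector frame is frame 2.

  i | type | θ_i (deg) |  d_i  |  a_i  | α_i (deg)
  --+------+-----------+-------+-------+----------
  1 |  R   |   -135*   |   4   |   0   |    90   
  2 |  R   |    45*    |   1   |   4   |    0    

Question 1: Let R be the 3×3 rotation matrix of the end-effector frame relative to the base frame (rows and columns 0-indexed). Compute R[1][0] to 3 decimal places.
End-effector x-axis (col 0 of R) = (-0.5000,-0.5000,0.7071)
R[1][0] = -0.5000

-0.500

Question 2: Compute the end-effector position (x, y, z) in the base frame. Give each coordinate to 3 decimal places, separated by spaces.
-2.707 -1.293 6.828

after link 1: o_1 = (0.0000, 0.0000, 4.0000)
after link 2: o_2 = (-2.7071, -1.2929, 6.8284)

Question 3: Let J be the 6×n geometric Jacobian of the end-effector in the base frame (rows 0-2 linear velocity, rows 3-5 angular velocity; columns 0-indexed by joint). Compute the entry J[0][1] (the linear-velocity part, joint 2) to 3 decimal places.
axis z_1 = (-0.7071,0.7071,0.0000); lever o_n−o_1 = (-2.7071,-1.2929,2.8284)
cross product → J_v[:, 1] = (2.0000,2.0000,2.8284)
J_ω[:, 1] = z_1
entry J[0][1] = 2.0000

2.000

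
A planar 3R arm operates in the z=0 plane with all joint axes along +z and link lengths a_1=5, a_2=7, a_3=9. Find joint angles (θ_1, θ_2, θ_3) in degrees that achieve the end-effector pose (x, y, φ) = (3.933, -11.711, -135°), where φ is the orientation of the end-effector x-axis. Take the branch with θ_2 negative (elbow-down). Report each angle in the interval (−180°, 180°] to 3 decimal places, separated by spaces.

-9.882 -30.006 -95.113

wrist centre = target − a_3·(cos φ, sin φ) = (10.2970, -5.3470)
cos θ_2 = (134.6182−5²−7²)/(2·5·7) = 0.8660; θ_2 = -30.0058° (elbow-down)
β = atan2(-5.3470,10.2970) = -27.4421°; ψ = atan2(-3.5006,11.0618) = -17.5604°
θ_1 = β − ψ = -9.8816°
θ_3 = φ − θ_1 − θ_2 = -95.1125° (wrapped to (-180°,180°])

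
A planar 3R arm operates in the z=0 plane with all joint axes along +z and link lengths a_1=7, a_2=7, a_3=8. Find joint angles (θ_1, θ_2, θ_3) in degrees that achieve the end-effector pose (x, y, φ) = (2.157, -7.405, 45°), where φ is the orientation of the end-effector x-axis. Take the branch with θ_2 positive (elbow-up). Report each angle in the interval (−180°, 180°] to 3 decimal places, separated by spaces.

wrist centre = target − a_3·(cos φ, sin φ) = (-3.4999, -13.0619)
cos θ_2 = (182.8610−7²−7²)/(2·7·7) = 0.8659; θ_2 = 30.0111° (elbow-up)
β = atan2(-13.0619,-3.4999) = -104.9998°; ψ = atan2(3.5012,13.0615) = 15.0055°
θ_1 = β − ψ = -120.0053°
θ_3 = φ − θ_1 − θ_2 = 134.9942° (wrapped to (-180°,180°])

-120.005 30.011 134.994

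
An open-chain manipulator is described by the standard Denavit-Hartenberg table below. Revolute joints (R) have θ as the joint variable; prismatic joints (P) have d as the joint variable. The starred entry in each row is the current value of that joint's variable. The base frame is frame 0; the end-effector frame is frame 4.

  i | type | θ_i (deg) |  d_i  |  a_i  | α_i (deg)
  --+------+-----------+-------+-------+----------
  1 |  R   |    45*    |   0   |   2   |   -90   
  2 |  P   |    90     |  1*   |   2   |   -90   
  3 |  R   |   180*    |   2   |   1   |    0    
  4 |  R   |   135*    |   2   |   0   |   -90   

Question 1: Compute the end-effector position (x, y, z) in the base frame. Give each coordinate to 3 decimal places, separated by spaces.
-2.121 -0.707 -1.000

after link 1: o_1 = (1.4142, 1.4142, 0.0000)
after link 2: o_2 = (0.7071, 2.1213, -2.0000)
after link 3: o_3 = (-0.7071, 0.7071, -1.0000)
after link 4: o_4 = (-2.1213, -0.7071, -1.0000)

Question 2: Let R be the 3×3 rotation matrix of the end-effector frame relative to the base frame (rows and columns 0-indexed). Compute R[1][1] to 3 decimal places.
0.707

End-effector y-axis (col 1 of R) = (0.7071,0.7071,0.0000)
R[1][1] = 0.7071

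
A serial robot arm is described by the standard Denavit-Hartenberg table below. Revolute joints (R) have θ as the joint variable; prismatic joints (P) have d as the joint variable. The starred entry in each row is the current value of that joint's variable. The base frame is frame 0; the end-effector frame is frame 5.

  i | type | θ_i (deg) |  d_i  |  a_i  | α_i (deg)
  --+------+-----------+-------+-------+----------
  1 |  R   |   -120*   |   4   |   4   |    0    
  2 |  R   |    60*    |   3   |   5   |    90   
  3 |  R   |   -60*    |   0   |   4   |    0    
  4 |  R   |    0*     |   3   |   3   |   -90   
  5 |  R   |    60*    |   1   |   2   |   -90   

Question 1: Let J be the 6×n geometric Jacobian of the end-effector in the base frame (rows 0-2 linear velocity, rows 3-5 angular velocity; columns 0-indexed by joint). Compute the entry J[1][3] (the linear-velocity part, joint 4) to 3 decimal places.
-2.567

axis z_3 = (-0.8660,-0.5000,0.0000); lever o_n−o_3 = (0.3349,-3.1160,-2.9641)
cross product → J_v[:, 3] = (1.4821,-2.5670,2.8660)
J_ω[:, 3] = z_3
entry J[1][3] = -2.5670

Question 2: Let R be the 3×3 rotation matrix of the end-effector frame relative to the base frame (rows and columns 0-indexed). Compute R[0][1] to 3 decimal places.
End-effector y-axis (col 1 of R) = (-0.4330,0.7500,-0.5000)
R[0][1] = -0.4330

-0.433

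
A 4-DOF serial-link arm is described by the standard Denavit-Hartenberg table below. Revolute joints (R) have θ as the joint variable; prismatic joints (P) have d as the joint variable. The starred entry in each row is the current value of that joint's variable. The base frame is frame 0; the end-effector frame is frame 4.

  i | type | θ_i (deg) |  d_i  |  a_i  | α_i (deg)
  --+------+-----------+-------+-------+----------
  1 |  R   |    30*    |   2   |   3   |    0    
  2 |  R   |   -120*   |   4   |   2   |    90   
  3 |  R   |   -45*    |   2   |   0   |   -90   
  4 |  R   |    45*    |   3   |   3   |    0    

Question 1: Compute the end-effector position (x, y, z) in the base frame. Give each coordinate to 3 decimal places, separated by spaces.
after link 1: o_1 = (2.5981, 1.5000, 2.0000)
after link 2: o_2 = (2.5981, -0.5000, 6.0000)
after link 3: o_3 = (0.5981, -0.5000, 6.0000)
after link 4: o_4 = (2.7194, -4.1213, 6.6213)

2.719 -4.121 6.621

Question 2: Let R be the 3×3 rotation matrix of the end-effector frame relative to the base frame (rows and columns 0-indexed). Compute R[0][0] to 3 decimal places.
0.707

End-effector x-axis (col 0 of R) = (0.7071,-0.5000,-0.5000)
R[0][0] = 0.7071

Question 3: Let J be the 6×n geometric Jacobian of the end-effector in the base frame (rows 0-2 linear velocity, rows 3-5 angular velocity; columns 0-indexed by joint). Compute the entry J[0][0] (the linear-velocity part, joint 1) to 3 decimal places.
axis z_0 = ẑ; lever o_n−o_0 = (2.7194,-4.1213,6.6213)
cross product → J_v[:, 0] = (4.1213,2.7194,-0.0000)
J_ω[:, 0] = z_0
entry J[0][0] = 4.1213

4.121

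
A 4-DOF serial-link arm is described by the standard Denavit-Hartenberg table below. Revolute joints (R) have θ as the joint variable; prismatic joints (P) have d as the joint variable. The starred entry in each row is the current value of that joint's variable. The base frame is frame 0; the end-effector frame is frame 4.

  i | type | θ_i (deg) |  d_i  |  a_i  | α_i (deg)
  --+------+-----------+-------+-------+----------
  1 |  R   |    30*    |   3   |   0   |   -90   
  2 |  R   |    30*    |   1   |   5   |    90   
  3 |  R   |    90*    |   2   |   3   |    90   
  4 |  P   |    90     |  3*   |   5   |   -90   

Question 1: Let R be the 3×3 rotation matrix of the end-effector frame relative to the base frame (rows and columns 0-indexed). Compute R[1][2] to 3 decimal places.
End-effector z-axis (col 2 of R) = (0.5000,-0.8660,0.0000)
R[1][2] = -0.8660

-0.866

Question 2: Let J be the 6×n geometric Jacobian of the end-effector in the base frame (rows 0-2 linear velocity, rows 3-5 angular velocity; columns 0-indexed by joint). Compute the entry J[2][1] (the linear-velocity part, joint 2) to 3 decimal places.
axis z_1 = (-0.5000,0.8660,0.0000); lever o_n−o_1 = (7.0311,8.6782,2.0622)
cross product → J_v[:, 1] = (1.7859,1.0311,-10.4282)
J_ω[:, 1] = z_1
entry J[2][1] = -10.4282

-10.428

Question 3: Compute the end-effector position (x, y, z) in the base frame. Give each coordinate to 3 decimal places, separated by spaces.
7.031 8.678 5.062

after link 1: o_1 = (0.0000, 0.0000, 3.0000)
after link 2: o_2 = (3.2500, 3.0311, 0.5000)
after link 3: o_3 = (2.6160, 6.1292, 2.2321)
after link 4: o_4 = (7.0311, 8.6782, 5.0622)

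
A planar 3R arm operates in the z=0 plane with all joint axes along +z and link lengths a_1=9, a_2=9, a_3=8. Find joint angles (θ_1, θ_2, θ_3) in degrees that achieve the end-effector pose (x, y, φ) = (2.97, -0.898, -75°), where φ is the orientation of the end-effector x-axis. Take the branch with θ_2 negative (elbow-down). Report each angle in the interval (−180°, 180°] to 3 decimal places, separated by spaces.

wrist centre = target − a_3·(cos φ, sin φ) = (0.8994, 6.8294)
cos θ_2 = (47.4498−9²−9²)/(2·9·9) = -0.7071; θ_2 = -134.9995° (elbow-down)
β = atan2(6.8294,0.8994) = 82.4972°; ψ = atan2(-6.3640,2.6361) = -67.4997°
θ_1 = β − ψ = 149.9969°
θ_3 = φ − θ_1 − θ_2 = -89.9975° (wrapped to (-180°,180°])

149.997 -134.999 -89.997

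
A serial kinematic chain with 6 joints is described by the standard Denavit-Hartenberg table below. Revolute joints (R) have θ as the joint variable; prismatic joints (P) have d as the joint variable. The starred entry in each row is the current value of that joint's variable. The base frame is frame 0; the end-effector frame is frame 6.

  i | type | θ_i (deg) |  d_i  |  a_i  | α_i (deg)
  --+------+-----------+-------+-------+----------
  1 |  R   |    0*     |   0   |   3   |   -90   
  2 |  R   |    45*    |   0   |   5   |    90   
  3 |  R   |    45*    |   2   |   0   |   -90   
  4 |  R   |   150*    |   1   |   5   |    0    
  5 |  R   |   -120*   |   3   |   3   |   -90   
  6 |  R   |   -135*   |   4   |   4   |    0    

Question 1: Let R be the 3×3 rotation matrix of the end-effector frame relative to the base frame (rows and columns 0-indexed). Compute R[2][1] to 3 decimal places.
-0.203

End-effector y-axis (col 1 of R) = (-0.2974,0.9330,-0.2026)
R[2][1] = -0.2026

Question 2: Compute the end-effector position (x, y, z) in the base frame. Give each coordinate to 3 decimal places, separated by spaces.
after link 1: o_1 = (3.0000, 0.0000, 0.0000)
after link 2: o_2 = (6.5355, 0.0000, -3.5355)
after link 3: o_3 = (7.9497, 0.0000, -2.1213)
after link 4: o_4 = (3.5169, -2.3548, -1.2240)
after link 5: o_5 = (2.2553, 1.6037, -2.0837)
after link 6: o_6 = (-2.8332, 0.4574, 0.1057)

-2.833 0.457 0.106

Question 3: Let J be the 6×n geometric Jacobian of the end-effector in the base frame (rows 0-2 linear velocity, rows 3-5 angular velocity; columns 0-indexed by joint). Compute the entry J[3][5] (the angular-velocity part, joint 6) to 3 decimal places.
-0.862

axis z_5 = (-0.8624,-0.3536,-0.3624); lever o_n−o_5 = (-5.0884,-1.1463,2.1895)
cross product → J_v[:, 5] = (-1.1895,3.7321,-0.8105)
J_ω[:, 5] = z_5
entry J[3][5] = -0.8624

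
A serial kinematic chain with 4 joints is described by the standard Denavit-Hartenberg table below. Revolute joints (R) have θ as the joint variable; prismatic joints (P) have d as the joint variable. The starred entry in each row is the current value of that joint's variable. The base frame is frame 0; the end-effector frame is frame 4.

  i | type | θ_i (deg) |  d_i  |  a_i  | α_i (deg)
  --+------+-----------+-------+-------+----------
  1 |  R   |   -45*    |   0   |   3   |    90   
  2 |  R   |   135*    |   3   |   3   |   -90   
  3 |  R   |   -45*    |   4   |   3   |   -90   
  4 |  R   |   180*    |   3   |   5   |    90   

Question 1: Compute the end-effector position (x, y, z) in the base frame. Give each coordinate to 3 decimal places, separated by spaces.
-1.354 2.111 -0.207

after link 1: o_1 = (2.1213, -2.1213, 0.0000)
after link 2: o_2 = (-1.5000, -2.7426, 2.1213)
after link 3: o_3 = (-6.0607, -1.1820, 0.7929)
after link 4: o_4 = (-1.3536, 2.1109, -0.2071)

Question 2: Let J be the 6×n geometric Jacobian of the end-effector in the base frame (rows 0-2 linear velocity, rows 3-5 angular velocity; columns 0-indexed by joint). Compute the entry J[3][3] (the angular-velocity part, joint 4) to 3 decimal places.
axis z_3 = (0.1464,0.8536,0.5000); lever o_n−o_3 = (4.7071,3.2929,-1.0000)
cross product → J_v[:, 3] = (-2.5000,2.5000,-3.5355)
J_ω[:, 3] = z_3
entry J[3][3] = 0.1464

0.146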